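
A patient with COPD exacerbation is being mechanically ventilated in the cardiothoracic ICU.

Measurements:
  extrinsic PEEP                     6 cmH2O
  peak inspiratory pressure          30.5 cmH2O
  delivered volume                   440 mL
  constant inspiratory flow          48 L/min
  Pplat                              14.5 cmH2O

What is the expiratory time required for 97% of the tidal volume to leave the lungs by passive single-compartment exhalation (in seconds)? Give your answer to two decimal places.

3.63

Flow: 48 L/min ÷ 60 = 0.8 L/s.
R = (PIP − Pplat)/V̇ = (30.5 − 14.5) / 0.8 = 16.0/0.8 = 20.0 cmH2O·s/L.
C = Vt/(Pplat − PEEP) = 440.0 / (14.5 − 6) = 440.0/8.5 = 51.765 mL/cmH2O.
τ = R × C = 20.0 × 0.05177 L/cmH2O = 1.035 s.
t = −τ·ln(1 − 0.97) = −1.035·ln(0.03) = 3.629 s.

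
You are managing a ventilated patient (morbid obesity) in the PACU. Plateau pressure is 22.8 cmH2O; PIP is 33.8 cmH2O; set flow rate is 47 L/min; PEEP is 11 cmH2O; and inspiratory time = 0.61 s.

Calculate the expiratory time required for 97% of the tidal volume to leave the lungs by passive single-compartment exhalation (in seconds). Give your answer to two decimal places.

1.99

Flow: 47 L/min ÷ 60 = 0.7833 L/s.
Vt = flow × Ti = 0.7833 L/s × 0.61 s × 1000 mL/L = 477.81 mL.
R = (PIP − Pplat)/V̇ = (33.8 − 22.8) / 0.7833 = 11.0/0.7833 = 14.043 cmH2O·s/L.
C = Vt/(Pplat − PEEP) = 477.81 / (22.8 − 11) = 477.81/11.8 = 40.492 mL/cmH2O.
τ = R × C = 14.043 × 0.04049 L/cmH2O = 0.5686 s.
t = −τ·ln(1 − 0.97) = −0.5686·ln(0.03) = 1.994 s.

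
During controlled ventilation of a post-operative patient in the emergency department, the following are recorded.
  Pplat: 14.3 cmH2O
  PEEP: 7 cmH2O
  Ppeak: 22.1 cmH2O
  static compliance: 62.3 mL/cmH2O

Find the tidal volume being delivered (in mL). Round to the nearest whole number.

Vt = Cstat × (Pplat − PEEP) = 62.3 × (14.3 − 7) = 62.3 × 7.3 = 454.79 mL.

455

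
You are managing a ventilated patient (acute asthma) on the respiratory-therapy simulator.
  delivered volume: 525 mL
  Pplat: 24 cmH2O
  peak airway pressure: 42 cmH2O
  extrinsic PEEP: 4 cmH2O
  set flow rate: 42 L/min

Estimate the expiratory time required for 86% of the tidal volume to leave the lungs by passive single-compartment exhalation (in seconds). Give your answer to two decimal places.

Flow: 42 L/min ÷ 60 = 0.7 L/s.
R = (PIP − Pplat)/V̇ = (42 − 24) / 0.7 = 18.0/0.7 = 25.714 cmH2O·s/L.
C = Vt/(Pplat − PEEP) = 525.0 / (24 − 4) = 525.0/20.0 = 26.25 mL/cmH2O.
τ = R × C = 25.714 × 0.02625 L/cmH2O = 0.675 s.
t = −τ·ln(1 − 0.86) = −0.675·ln(0.14) = 1.327 s.

1.33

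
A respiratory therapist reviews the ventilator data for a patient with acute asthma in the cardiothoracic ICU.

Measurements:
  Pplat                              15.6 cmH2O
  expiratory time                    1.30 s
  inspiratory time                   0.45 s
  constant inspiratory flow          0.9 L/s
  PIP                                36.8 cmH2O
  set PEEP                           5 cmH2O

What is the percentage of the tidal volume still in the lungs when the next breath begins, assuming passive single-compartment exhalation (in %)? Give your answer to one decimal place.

23.6

Vt = flow × Ti = 0.9 L/s × 0.45 s × 1000 mL/L = 405.0 mL.
R = (PIP − Pplat)/V̇ = (36.8 − 15.6) / 0.9 = 21.2/0.9 = 23.556 cmH2O·s/L.
C = Vt/(Pplat − PEEP) = 405.0 / (15.6 − 5) = 405.0/10.6 = 38.208 mL/cmH2O.
τ = R × C = 23.556 × 0.03821 L/cmH2O = 0.9001 s.
Fraction remaining at end-expiration = e^(−Te/τ) = e^(−1.30/0.9001) = 0.2359 → 23.59%.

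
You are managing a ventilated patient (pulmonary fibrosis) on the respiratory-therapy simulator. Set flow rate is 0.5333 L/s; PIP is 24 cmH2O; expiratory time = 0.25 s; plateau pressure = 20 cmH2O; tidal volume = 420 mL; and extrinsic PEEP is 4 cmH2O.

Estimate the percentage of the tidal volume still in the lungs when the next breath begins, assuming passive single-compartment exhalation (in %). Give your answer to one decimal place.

R = (PIP − Pplat)/V̇ = (24 − 20) / 0.5333 = 4.0/0.5333 = 7.5 cmH2O·s/L.
C = Vt/(Pplat − PEEP) = 420.0 / (20 − 4) = 420.0/16.0 = 26.25 mL/cmH2O.
τ = R × C = 7.5 × 0.02625 L/cmH2O = 0.1969 s.
Fraction remaining at end-expiration = e^(−Te/τ) = e^(−0.25/0.1969) = 0.2809 → 28.09%.

28.1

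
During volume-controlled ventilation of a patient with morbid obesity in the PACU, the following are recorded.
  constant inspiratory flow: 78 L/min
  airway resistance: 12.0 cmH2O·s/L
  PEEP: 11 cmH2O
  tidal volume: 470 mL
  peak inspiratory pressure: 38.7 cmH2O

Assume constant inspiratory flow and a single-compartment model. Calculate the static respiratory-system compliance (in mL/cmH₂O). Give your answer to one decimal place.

38.8

Flow: 78 L/min ÷ 60 = 1.3 L/s.
Equation of motion (constant flow): PIP = Vt/C + R·V̇ + PEEP.
Vt/C = PIP − R·V̇ − PEEP = 38.7 − 12.0×1.3 − 11 = 38.7 − 15.6 − 11 = 12.1 cmH2O.
C = Vt / 12.1 = 470 / 12.1 = 38.843 mL/cmH2O.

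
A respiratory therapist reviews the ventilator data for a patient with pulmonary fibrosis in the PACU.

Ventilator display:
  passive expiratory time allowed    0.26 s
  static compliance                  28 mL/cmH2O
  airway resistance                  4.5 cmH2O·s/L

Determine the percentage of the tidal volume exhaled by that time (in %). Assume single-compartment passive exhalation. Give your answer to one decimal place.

87.3

τ = R × C = 4.5 × 28 mL/cmH2O = 4.5 × 0.028 L/cmH2O = 0.126 s.
Passive exhalation: V(t)/V₀ = e^(−t/τ) = e^(−0.26/0.126) = 0.127.
Fraction exhaled = 1 − 0.127 = 0.873 → 87.3%.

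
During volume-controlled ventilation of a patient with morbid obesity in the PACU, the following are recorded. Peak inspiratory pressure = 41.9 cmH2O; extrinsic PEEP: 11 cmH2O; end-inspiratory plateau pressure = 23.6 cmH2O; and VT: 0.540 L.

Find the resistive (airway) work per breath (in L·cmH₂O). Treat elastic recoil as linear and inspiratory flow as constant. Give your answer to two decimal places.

9.88

With constant inspiratory flow the resistive pressure is constant at PIP − Pplat = 41.9 − 23.6 = 18.3 cmH2O, so resistive work = 18.3 × 0.540 = 9.882 L·cmH2O.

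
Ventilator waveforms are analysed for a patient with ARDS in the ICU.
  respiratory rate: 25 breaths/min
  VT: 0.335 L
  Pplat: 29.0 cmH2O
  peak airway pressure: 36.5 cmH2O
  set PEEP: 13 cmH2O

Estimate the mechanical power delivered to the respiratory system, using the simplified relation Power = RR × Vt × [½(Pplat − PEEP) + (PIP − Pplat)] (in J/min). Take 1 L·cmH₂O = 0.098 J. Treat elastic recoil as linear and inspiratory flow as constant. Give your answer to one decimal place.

12.7

Per-breath work = Vt × [½(Pplat−PEEP) + (PIP−Pplat)] = 0.335 × [0.5×16.0 + 7.5] = 0.335 × 15.5 = 5.193 L·cmH2O.
Power = 25 × 5.193 = 129.83 L·cmH2O/min.
× 0.098 J/(L·cmH2O) → 12.723 J/min.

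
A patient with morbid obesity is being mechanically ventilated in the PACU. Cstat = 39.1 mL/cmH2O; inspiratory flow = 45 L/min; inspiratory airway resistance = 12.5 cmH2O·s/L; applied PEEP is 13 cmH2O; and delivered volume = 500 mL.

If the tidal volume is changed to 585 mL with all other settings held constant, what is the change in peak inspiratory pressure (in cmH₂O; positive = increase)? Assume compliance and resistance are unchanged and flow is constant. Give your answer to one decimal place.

PIP = Vt/C + R·V̇ + PEEP (constant-flow equation of motion).
Only the elastic term changes: ΔPIP = ΔVt / C = (585 − 500) / 39.1 = 2.174 cmH2O.

2.2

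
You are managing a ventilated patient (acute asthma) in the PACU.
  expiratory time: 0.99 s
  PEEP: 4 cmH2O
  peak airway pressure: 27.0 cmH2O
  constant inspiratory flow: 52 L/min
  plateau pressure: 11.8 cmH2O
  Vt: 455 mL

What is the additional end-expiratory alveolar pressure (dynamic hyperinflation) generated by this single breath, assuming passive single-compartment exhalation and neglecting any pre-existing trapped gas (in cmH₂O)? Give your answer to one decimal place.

Flow: 52 L/min ÷ 60 = 0.8667 L/s.
R = (PIP − Pplat)/V̇ = (27.0 − 11.8) / 0.8667 = 15.2/0.8667 = 17.538 cmH2O·s/L.
C = Vt/(Pplat − PEEP) = 455.0 / (11.8 − 4) = 455.0/7.8 = 58.333 mL/cmH2O.
τ = R × C = 17.538 × 0.05833 L/cmH2O = 1.023 s.
Fraction remaining = e^(−Te/τ) = e^(−0.99/1.023) = 0.3799; trapped volume = 455.0 × 0.3799 = 172.85 mL.
Additional alveolar pressure from trapping ≈ V_trapped / C = 172.85 / 58.333 = 2.963 cmH2O.

3.0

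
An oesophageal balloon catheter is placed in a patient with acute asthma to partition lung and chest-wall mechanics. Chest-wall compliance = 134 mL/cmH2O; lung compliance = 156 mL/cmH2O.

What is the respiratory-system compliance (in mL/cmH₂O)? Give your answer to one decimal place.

Lung and chest wall are elastances in series: 1/Crs = 1/CL + 1/Ccw.
1/Crs = 1/156 + 1/134 = 0.01387.
Crs = 72.098 mL/cmH2O.

72.1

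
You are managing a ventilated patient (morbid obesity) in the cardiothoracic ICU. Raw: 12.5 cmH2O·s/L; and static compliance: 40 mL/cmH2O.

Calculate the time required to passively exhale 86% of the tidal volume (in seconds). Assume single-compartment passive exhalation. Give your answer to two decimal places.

0.98

τ = R × C = 12.5 × 40 mL/cmH2O = 12.5 × 0.040 L/cmH2O = 0.5 s.
Exhaled fraction f = 1 − e^(−t/τ) → t = −τ·ln(1 − f) = −0.5·ln(0.14) = 0.9831 s.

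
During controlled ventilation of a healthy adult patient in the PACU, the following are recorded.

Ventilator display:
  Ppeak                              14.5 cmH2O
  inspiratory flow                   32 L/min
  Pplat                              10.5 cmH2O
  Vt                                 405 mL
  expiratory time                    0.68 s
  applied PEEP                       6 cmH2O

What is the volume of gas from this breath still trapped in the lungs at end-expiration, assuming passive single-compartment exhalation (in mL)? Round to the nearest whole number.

148

Flow: 32 L/min ÷ 60 = 0.5333 L/s.
R = (PIP − Pplat)/V̇ = (14.5 − 10.5) / 0.5333 = 4.0/0.5333 = 7.5 cmH2O·s/L.
C = Vt/(Pplat − PEEP) = 405.0 / (10.5 − 6) = 405.0/4.5 = 90.0 mL/cmH2O.
τ = R × C = 7.5 × 0.09 L/cmH2O = 0.675 s.
Fraction remaining = e^(−Te/τ) = e^(−0.68/0.675) = 0.3652.
Trapped volume = 405.0 × 0.3652 = 147.91 mL.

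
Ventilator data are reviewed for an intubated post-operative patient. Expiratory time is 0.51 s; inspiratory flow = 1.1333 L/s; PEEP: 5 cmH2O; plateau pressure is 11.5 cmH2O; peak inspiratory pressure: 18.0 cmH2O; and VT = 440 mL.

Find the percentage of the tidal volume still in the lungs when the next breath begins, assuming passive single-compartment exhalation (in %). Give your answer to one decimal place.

26.9

R = (PIP − Pplat)/V̇ = (18.0 − 11.5) / 1.1333 = 6.5/1.1333 = 5.735 cmH2O·s/L.
C = Vt/(Pplat − PEEP) = 440.0 / (11.5 − 5) = 440.0/6.5 = 67.692 mL/cmH2O.
τ = R × C = 5.735 × 0.06769 L/cmH2O = 0.3882 s.
Fraction remaining at end-expiration = e^(−Te/τ) = e^(−0.51/0.3882) = 0.2688 → 26.88%.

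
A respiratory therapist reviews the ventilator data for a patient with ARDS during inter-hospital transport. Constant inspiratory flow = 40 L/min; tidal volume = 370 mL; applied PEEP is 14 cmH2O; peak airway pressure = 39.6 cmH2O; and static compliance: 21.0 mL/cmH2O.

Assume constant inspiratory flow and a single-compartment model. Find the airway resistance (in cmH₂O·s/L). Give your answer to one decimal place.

Flow: 40 L/min ÷ 60 = 0.6667 L/s.
Equation of motion (constant flow): PIP = Vt/C + R·V̇ + PEEP.
R·V̇ = PIP − Vt/C − PEEP = 39.6 − 370/21.0 − 14 = 39.6 − 17.619 − 14 = 7.981 cmH2O.
R = 7.981 / 0.6667 = 11.971 cmH2O·s/L.

12.0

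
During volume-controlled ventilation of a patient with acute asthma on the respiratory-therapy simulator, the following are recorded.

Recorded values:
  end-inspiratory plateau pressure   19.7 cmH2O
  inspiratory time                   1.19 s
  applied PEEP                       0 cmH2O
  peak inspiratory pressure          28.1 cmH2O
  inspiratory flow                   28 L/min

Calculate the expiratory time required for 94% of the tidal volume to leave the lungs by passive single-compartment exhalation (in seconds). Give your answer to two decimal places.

Flow: 28 L/min ÷ 60 = 0.4667 L/s.
Vt = flow × Ti = 0.4667 L/s × 1.19 s × 1000 mL/L = 555.37 mL.
R = (PIP − Pplat)/V̇ = (28.1 − 19.7) / 0.4667 = 8.4/0.4667 = 17.999 cmH2O·s/L.
C = Vt/(Pplat − PEEP) = 555.37 / (19.7 − 0) = 555.37/19.7 = 28.191 mL/cmH2O.
τ = R × C = 17.999 × 0.02819 L/cmH2O = 0.5074 s.
t = −τ·ln(1 − 0.94) = −0.5074·ln(0.06) = 1.428 s.

1.43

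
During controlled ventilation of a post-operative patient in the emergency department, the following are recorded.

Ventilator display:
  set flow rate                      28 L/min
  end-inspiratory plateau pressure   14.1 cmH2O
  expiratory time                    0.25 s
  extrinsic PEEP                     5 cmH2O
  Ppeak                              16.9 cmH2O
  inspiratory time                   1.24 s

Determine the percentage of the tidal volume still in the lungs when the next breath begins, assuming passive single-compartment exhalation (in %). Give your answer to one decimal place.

Flow: 28 L/min ÷ 60 = 0.4667 L/s.
Vt = flow × Ti = 0.4667 L/s × 1.24 s × 1000 mL/L = 578.71 mL.
R = (PIP − Pplat)/V̇ = (16.9 − 14.1) / 0.4667 = 2.8/0.4667 = 6.0 cmH2O·s/L.
C = Vt/(Pplat − PEEP) = 578.71 / (14.1 − 5) = 578.71/9.1 = 63.595 mL/cmH2O.
τ = R × C = 6.0 × 0.0636 L/cmH2O = 0.3816 s.
Fraction remaining at end-expiration = e^(−Te/τ) = e^(−0.25/0.3816) = 0.5194 → 51.94%.

51.9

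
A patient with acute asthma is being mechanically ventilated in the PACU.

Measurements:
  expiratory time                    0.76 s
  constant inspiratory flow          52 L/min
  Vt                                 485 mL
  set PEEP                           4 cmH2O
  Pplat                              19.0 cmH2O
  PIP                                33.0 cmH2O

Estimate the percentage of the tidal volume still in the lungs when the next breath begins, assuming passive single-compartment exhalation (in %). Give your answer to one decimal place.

23.3

Flow: 52 L/min ÷ 60 = 0.8667 L/s.
R = (PIP − Pplat)/V̇ = (33.0 − 19.0) / 0.8667 = 14.0/0.8667 = 16.153 cmH2O·s/L.
C = Vt/(Pplat − PEEP) = 485.0 / (19.0 − 4) = 485.0/15.0 = 32.333 mL/cmH2O.
τ = R × C = 16.153 × 0.03233 L/cmH2O = 0.5222 s.
Fraction remaining at end-expiration = e^(−Te/τ) = e^(−0.76/0.5222) = 0.2333 → 23.33%.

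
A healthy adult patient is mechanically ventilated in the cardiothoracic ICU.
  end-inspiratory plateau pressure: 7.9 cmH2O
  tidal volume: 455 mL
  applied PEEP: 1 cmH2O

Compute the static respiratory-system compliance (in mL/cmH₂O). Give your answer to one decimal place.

65.9

Cstat = Vt / (Pplat − PEEP) = 455 / (7.9 − 1) = 455 / 6.9 = 65.942 mL/cmH2O.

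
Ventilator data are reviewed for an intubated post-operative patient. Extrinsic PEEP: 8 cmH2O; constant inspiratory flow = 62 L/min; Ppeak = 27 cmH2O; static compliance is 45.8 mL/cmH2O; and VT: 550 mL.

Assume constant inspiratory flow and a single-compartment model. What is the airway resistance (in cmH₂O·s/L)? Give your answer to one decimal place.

6.8

Flow: 62 L/min ÷ 60 = 1.0333 L/s.
Equation of motion (constant flow): PIP = Vt/C + R·V̇ + PEEP.
R·V̇ = PIP − Vt/C − PEEP = 27 − 550/45.8 − 8 = 27 − 12.009 − 8 = 6.991 cmH2O.
R = 6.991 / 1.0333 = 6.766 cmH2O·s/L.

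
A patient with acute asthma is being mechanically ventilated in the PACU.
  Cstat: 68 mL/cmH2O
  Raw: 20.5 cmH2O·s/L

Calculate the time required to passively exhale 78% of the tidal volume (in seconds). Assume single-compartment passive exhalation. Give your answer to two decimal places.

2.11

τ = R × C = 20.5 × 68 mL/cmH2O = 20.5 × 0.068 L/cmH2O = 1.394 s.
Exhaled fraction f = 1 − e^(−t/τ) → t = −τ·ln(1 − f) = −1.394·ln(0.22) = 2.111 s.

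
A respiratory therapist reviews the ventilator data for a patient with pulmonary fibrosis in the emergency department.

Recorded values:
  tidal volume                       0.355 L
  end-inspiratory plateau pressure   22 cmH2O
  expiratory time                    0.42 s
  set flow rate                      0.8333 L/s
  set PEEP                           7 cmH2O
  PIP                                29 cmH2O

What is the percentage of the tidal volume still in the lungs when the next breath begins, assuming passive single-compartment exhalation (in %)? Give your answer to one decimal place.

R = (PIP − Pplat)/V̇ = (29 − 22) / 0.8333 = 7.0/0.8333 = 8.4 cmH2O·s/L.
C = Vt/(Pplat − PEEP) = 355.0 / (22 − 7) = 355.0/15.0 = 23.667 mL/cmH2O.
τ = R × C = 8.4 × 0.02367 L/cmH2O = 0.1988 s.
Fraction remaining at end-expiration = e^(−Te/τ) = e^(−0.42/0.1988) = 0.1209 → 12.09%.

12.1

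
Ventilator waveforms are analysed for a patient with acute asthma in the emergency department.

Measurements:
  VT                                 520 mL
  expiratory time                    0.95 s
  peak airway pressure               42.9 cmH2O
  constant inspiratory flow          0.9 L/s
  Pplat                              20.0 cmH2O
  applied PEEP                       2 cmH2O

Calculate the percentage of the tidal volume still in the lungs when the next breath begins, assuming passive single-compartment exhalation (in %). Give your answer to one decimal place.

R = (PIP − Pplat)/V̇ = (42.9 − 20.0) / 0.9 = 22.9/0.9 = 25.444 cmH2O·s/L.
C = Vt/(Pplat − PEEP) = 520.0 / (20.0 − 2) = 520.0/18.0 = 28.889 mL/cmH2O.
τ = R × C = 25.444 × 0.02889 L/cmH2O = 0.7351 s.
Fraction remaining at end-expiration = e^(−Te/τ) = e^(−0.95/0.7351) = 0.2746 → 27.46%.

27.5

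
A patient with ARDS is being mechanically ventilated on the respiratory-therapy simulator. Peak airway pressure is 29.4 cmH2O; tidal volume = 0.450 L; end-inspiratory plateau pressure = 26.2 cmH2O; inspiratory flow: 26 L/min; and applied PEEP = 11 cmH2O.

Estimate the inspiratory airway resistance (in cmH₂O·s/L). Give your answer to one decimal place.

7.4

Flow: 26 L/min ÷ 60 = 0.4333 L/s.
Raw = (PIP − Pplat) / flow = (29.4 − 26.2) / 0.4333 = 3.2 / 0.4333 = 7.385 cmH2O·s/L.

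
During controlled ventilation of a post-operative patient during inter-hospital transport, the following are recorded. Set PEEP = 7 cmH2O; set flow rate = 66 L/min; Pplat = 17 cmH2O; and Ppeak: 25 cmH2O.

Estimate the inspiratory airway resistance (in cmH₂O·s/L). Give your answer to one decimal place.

Flow: 66 L/min ÷ 60 = 1.1 L/s.
Raw = (PIP − Pplat) / flow = (25 − 17) / 1.1 = 8.0 / 1.1 = 7.273 cmH2O·s/L.

7.3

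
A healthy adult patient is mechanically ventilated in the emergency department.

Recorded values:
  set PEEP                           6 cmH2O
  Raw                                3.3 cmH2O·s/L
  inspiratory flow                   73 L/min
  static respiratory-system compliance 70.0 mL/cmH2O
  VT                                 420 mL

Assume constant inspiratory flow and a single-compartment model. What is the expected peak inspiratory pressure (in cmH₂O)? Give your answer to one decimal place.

Flow: 73 L/min ÷ 60 = 1.2167 L/s.
Equation of motion (constant flow): PIP = Vt/C + R·V̇ + PEEP.
PIP = 420/70.0 + 3.3×1.2167 + 6 = 6.0 + 4.015 + 6 = 16.015 cmH2O.

16.0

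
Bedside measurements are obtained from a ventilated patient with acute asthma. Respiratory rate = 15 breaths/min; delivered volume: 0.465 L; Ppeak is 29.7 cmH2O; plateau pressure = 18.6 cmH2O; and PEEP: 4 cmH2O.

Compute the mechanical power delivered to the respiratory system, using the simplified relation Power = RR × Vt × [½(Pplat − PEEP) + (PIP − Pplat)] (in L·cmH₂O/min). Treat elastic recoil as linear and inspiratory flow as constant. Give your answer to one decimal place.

128.3

Per-breath work = Vt × [½(Pplat−PEEP) + (PIP−Pplat)] = 0.465 × [0.5×14.6 + 11.1] = 0.465 × 18.4 = 8.556 L·cmH2O.
Power = 15 × 8.556 = 128.34 L·cmH2O/min.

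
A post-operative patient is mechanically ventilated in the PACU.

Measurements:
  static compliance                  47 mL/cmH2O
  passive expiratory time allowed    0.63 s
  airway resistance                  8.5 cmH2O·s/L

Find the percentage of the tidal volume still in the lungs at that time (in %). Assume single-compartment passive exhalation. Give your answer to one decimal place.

τ = R × C = 8.5 × 47 mL/cmH2O = 8.5 × 0.047 L/cmH2O = 0.3995 s.
Passive exhalation: V(t)/V₀ = e^(−t/τ) = e^(−0.63/0.3995) = 0.2066.
Fraction remaining = 0.2066 → 20.66%.

20.7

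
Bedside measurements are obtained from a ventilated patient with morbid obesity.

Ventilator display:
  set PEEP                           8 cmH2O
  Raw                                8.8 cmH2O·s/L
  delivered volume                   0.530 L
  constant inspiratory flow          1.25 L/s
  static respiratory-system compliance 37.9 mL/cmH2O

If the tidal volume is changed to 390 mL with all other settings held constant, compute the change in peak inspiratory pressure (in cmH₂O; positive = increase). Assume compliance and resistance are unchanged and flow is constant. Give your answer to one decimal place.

-3.7

PIP = Vt/C + R·V̇ + PEEP (constant-flow equation of motion).
Only the elastic term changes: ΔPIP = ΔVt / C = (390 − 530) / 37.9 = -3.694 cmH2O.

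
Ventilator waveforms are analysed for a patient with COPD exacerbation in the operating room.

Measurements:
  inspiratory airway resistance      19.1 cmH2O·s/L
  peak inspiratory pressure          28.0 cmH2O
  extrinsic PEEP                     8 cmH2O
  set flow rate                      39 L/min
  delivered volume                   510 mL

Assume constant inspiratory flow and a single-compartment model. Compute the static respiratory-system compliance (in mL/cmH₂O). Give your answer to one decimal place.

67.2

Flow: 39 L/min ÷ 60 = 0.65 L/s.
Equation of motion (constant flow): PIP = Vt/C + R·V̇ + PEEP.
Vt/C = PIP − R·V̇ − PEEP = 28.0 − 19.1×0.65 − 8 = 28.0 − 12.415 − 8 = 7.585 cmH2O.
C = Vt / 7.585 = 510 / 7.585 = 67.238 mL/cmH2O.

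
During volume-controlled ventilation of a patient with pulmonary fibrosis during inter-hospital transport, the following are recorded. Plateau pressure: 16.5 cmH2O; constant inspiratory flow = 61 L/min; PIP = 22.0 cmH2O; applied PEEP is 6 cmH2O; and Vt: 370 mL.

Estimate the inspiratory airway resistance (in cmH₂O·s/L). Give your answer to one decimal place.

Flow: 61 L/min ÷ 60 = 1.0167 L/s.
Raw = (PIP − Pplat) / flow = (22.0 − 16.5) / 1.0167 = 5.5 / 1.0167 = 5.41 cmH2O·s/L.

5.4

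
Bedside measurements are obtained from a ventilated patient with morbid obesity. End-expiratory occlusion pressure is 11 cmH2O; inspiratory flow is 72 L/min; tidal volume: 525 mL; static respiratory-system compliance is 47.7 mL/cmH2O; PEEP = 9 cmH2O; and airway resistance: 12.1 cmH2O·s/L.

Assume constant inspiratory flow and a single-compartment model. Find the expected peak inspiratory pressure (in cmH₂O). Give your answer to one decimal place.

36.5

Flow: 72 L/min ÷ 60 = 1.2 L/s.
Total PEEP = 11 cmH2O (set 9 + intrinsic 2); this is the baseline alveolar pressure.
Equation of motion (constant flow): PIP = Vt/C + R·V̇ + PEEP.
PIP = 525/47.7 + 12.1×1.2 + 11 = 11.006 + 14.52 + 11 = 36.526 cmH2O.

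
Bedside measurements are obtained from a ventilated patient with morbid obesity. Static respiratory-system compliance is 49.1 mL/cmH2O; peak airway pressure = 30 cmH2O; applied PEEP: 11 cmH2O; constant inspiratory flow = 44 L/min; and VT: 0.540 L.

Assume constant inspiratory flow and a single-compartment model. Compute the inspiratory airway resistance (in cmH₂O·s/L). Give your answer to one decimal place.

Flow: 44 L/min ÷ 60 = 0.7333 L/s.
Equation of motion (constant flow): PIP = Vt/C + R·V̇ + PEEP.
R·V̇ = PIP − Vt/C − PEEP = 30 − 540/49.1 − 11 = 30 − 10.998 − 11 = 8.002 cmH2O.
R = 8.002 / 0.7333 = 10.912 cmH2O·s/L.

10.9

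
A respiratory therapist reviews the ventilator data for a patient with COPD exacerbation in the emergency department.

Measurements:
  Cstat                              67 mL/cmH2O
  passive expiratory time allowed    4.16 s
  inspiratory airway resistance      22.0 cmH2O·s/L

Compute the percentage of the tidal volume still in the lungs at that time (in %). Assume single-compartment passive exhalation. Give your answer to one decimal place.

5.9

τ = R × C = 22.0 × 67 mL/cmH2O = 22.0 × 0.067 L/cmH2O = 1.474 s.
Passive exhalation: V(t)/V₀ = e^(−t/τ) = e^(−4.16/1.474) = 0.05947.
Fraction remaining = 0.05947 → 5.947%.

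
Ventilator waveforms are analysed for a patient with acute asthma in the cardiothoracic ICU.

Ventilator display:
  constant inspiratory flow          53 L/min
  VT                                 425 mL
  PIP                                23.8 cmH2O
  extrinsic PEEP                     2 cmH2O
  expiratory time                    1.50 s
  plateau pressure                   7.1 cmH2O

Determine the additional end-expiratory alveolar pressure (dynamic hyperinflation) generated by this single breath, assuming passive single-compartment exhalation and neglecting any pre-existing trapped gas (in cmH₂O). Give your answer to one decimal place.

2.0

Flow: 53 L/min ÷ 60 = 0.8833 L/s.
R = (PIP − Pplat)/V̇ = (23.8 − 7.1) / 0.8833 = 16.7/0.8833 = 18.906 cmH2O·s/L.
C = Vt/(Pplat − PEEP) = 425.0 / (7.1 − 2) = 425.0/5.1 = 83.333 mL/cmH2O.
τ = R × C = 18.906 × 0.08333 L/cmH2O = 1.575 s.
Fraction remaining = e^(−Te/τ) = e^(−1.50/1.575) = 0.3858; trapped volume = 425.0 × 0.3858 = 163.97 mL.
Additional alveolar pressure from trapping ≈ V_trapped / C = 163.97 / 83.333 = 1.968 cmH2O.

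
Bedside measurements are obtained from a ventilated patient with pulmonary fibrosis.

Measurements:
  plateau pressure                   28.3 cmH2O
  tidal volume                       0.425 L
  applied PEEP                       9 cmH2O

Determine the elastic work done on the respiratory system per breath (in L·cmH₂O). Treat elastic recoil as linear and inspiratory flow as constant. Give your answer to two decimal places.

4.10

Elastic work ≈ ½ × (Pplat − PEEP) × Vt = 0.5 × (28.3 − 9) × 0.425 L = 0.5 × 19.3 × 0.425 = 4.101 L·cmH2O.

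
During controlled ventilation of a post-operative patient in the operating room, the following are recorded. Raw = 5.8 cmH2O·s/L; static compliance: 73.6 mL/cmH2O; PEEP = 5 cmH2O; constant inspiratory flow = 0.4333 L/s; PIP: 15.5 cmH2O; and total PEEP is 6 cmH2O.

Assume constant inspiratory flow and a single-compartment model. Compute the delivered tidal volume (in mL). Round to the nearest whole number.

514

Total PEEP = 6 cmH2O (set 5 + intrinsic 1); this is the baseline alveolar pressure.
Equation of motion (constant flow): PIP = Vt/C + R·V̇ + PEEP.
Vt/C = PIP − R·V̇ − PEEP = 15.5 − 2.513 − 6 = 6.987 cmH2O.
Vt = C × 6.987 = 73.6 × 6.987 = 514.24 mL.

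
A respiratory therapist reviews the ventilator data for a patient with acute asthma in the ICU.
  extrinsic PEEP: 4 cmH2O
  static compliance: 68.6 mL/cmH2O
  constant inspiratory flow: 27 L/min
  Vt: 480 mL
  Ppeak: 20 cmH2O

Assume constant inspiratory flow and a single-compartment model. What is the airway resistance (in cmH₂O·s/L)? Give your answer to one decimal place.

Flow: 27 L/min ÷ 60 = 0.45 L/s.
Equation of motion (constant flow): PIP = Vt/C + R·V̇ + PEEP.
R·V̇ = PIP − Vt/C − PEEP = 20 − 480/68.6 − 4 = 20 − 6.997 − 4 = 9.003 cmH2O.
R = 9.003 / 0.45 = 20.007 cmH2O·s/L.

20.0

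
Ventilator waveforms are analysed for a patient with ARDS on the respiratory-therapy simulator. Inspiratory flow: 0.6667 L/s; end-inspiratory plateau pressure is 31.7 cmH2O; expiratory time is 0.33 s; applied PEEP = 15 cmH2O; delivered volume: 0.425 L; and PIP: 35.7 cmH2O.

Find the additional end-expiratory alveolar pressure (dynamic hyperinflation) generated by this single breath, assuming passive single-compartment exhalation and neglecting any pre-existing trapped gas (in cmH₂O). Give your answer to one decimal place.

R = (PIP − Pplat)/V̇ = (35.7 − 31.7) / 0.6667 = 4.0/0.6667 = 6.0 cmH2O·s/L.
C = Vt/(Pplat − PEEP) = 425.0 / (31.7 − 15) = 425.0/16.7 = 25.449 mL/cmH2O.
τ = R × C = 6.0 × 0.02545 L/cmH2O = 0.1527 s.
Fraction remaining = e^(−Te/τ) = e^(−0.33/0.1527) = 0.1152; trapped volume = 425.0 × 0.1152 = 48.96 mL.
Additional alveolar pressure from trapping ≈ V_trapped / C = 48.96 / 25.449 = 1.924 cmH2O.

1.9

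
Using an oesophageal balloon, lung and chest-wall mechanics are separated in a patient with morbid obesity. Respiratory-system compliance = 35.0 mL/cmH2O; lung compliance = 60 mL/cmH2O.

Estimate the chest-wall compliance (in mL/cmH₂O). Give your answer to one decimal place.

1/Ccw = 1/Crs − 1/CL.
1/Ccw = 1/35.0 − 1/60 = 0.0119.
Ccw = 84.034 mL/cmH2O.

84.0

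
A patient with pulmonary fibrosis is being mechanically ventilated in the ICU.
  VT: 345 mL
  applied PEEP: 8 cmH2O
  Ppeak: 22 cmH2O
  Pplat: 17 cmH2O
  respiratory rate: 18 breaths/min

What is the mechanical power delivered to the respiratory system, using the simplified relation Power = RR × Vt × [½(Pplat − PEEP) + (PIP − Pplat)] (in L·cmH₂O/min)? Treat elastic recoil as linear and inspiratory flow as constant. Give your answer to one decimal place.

Per-breath work = Vt × [½(Pplat−PEEP) + (PIP−Pplat)] = 0.345 × [0.5×9.0 + 5.0] = 0.345 × 9.5 = 3.278 L·cmH2O.
Power = 18 × 3.278 = 59.004 L·cmH2O/min.

59.0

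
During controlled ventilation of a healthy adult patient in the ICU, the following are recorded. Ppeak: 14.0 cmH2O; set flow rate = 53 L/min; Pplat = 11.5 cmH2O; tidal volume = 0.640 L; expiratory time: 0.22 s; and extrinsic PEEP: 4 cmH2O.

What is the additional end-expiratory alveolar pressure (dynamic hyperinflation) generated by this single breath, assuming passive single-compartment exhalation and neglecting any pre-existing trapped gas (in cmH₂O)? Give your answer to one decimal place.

3.0

Flow: 53 L/min ÷ 60 = 0.8833 L/s.
R = (PIP − Pplat)/V̇ = (14.0 − 11.5) / 0.8833 = 2.5/0.8833 = 2.83 cmH2O·s/L.
C = Vt/(Pplat − PEEP) = 640.0 / (11.5 − 4) = 640.0/7.5 = 85.333 mL/cmH2O.
τ = R × C = 2.83 × 0.08533 L/cmH2O = 0.2415 s.
Fraction remaining = e^(−Te/τ) = e^(−0.22/0.2415) = 0.4021; trapped volume = 640.0 × 0.4021 = 257.34 mL.
Additional alveolar pressure from trapping ≈ V_trapped / C = 257.34 / 85.333 = 3.016 cmH2O.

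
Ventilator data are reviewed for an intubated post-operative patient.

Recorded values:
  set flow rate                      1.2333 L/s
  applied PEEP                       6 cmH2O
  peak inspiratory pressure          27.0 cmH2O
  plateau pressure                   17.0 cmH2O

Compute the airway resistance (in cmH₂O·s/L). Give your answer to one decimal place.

Raw = (PIP − Pplat) / flow = (27.0 − 17.0) / 1.2333 = 10.0 / 1.2333 = 8.108 cmH2O·s/L.

8.1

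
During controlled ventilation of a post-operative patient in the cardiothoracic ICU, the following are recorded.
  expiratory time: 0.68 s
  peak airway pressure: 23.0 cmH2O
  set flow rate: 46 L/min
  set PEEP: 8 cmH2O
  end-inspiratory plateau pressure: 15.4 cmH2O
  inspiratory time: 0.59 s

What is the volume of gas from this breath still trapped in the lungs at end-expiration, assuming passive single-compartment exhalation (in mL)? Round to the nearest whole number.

Flow: 46 L/min ÷ 60 = 0.7667 L/s.
Vt = flow × Ti = 0.7667 L/s × 0.59 s × 1000 mL/L = 452.35 mL.
R = (PIP − Pplat)/V̇ = (23.0 − 15.4) / 0.7667 = 7.6/0.7667 = 9.913 cmH2O·s/L.
C = Vt/(Pplat − PEEP) = 452.35 / (15.4 − 8) = 452.35/7.4 = 61.128 mL/cmH2O.
τ = R × C = 9.913 × 0.06113 L/cmH2O = 0.606 s.
Fraction remaining = e^(−Te/τ) = e^(−0.68/0.606) = 0.3256.
Trapped volume = 452.35 × 0.3256 = 147.29 mL.

147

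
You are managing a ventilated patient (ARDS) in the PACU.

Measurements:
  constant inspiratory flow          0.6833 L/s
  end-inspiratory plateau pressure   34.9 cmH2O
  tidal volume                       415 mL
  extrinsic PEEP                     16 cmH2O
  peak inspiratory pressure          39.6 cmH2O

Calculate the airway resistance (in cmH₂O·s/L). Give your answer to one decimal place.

6.9

Raw = (PIP − Pplat) / flow = (39.6 − 34.9) / 0.6833 = 4.7 / 0.6833 = 6.878 cmH2O·s/L.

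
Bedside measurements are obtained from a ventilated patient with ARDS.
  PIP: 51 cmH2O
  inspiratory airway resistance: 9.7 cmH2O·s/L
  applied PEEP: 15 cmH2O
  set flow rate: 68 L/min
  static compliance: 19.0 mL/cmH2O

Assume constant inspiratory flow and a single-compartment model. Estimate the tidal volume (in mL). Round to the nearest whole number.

475

Flow: 68 L/min ÷ 60 = 1.1333 L/s.
Equation of motion (constant flow): PIP = Vt/C + R·V̇ + PEEP.
Vt/C = PIP − R·V̇ − PEEP = 51 − 10.993 − 15 = 25.007 cmH2O.
Vt = C × 25.007 = 19.0 × 25.007 = 475.13 mL.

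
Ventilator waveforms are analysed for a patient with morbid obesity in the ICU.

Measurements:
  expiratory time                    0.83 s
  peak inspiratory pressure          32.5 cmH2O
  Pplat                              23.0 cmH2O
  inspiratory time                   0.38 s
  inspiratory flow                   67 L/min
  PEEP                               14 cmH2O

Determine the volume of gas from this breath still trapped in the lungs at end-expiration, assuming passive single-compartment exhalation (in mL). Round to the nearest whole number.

54

Flow: 67 L/min ÷ 60 = 1.1167 L/s.
Vt = flow × Ti = 1.1167 L/s × 0.38 s × 1000 mL/L = 424.35 mL.
R = (PIP − Pplat)/V̇ = (32.5 − 23.0) / 1.1167 = 9.5/1.1167 = 8.507 cmH2O·s/L.
C = Vt/(Pplat − PEEP) = 424.35 / (23.0 − 14) = 424.35/9.0 = 47.15 mL/cmH2O.
τ = R × C = 8.507 × 0.04715 L/cmH2O = 0.4011 s.
Fraction remaining = e^(−Te/τ) = e^(−0.83/0.4011) = 0.1263.
Trapped volume = 424.35 × 0.1263 = 53.595 mL.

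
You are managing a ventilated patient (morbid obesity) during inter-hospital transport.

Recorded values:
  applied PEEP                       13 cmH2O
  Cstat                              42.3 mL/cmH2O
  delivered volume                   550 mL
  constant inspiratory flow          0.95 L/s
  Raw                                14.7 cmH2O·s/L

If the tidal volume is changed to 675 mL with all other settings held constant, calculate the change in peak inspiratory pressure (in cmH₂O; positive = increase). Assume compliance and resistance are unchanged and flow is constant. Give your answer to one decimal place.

PIP = Vt/C + R·V̇ + PEEP (constant-flow equation of motion).
Only the elastic term changes: ΔPIP = ΔVt / C = (675 − 550) / 42.3 = 2.955 cmH2O.

3.0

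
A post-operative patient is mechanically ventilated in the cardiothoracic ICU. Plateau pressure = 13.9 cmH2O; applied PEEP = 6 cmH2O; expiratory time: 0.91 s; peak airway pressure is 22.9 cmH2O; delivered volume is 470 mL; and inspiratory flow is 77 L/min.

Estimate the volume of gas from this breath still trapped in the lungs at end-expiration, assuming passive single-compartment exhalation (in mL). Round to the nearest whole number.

53

Flow: 77 L/min ÷ 60 = 1.2833 L/s.
R = (PIP − Pplat)/V̇ = (22.9 − 13.9) / 1.2833 = 9.0/1.2833 = 7.013 cmH2O·s/L.
C = Vt/(Pplat − PEEP) = 470.0 / (13.9 − 6) = 470.0/7.9 = 59.494 mL/cmH2O.
τ = R × C = 7.013 × 0.05949 L/cmH2O = 0.4172 s.
Fraction remaining = e^(−Te/τ) = e^(−0.91/0.4172) = 0.1129.
Trapped volume = 470.0 × 0.1129 = 53.063 mL.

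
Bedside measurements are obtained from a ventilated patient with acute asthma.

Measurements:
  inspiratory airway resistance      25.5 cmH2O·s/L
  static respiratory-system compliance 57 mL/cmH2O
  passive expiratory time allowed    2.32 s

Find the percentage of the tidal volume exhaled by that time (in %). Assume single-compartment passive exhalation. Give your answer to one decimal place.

τ = R × C = 25.5 × 57 mL/cmH2O = 25.5 × 0.057 L/cmH2O = 1.454 s.
Passive exhalation: V(t)/V₀ = e^(−t/τ) = e^(−2.32/1.454) = 0.2028.
Fraction exhaled = 1 − 0.2028 = 0.7972 → 79.72%.

79.7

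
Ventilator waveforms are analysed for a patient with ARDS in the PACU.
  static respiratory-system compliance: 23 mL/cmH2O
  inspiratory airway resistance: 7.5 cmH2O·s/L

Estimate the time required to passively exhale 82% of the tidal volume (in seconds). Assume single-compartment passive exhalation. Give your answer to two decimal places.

0.30

τ = R × C = 7.5 × 23 mL/cmH2O = 7.5 × 0.023 L/cmH2O = 0.1725 s.
Exhaled fraction f = 1 − e^(−t/τ) → t = −τ·ln(1 − f) = −0.1725·ln(0.18) = 0.2958 s.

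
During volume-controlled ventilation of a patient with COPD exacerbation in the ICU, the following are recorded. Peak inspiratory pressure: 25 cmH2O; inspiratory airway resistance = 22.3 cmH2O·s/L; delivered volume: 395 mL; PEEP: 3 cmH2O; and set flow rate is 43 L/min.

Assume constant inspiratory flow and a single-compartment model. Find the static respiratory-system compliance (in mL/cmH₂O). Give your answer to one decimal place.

Flow: 43 L/min ÷ 60 = 0.7167 L/s.
Equation of motion (constant flow): PIP = Vt/C + R·V̇ + PEEP.
Vt/C = PIP − R·V̇ − PEEP = 25 − 22.3×0.7167 − 3 = 25 − 15.982 − 3 = 6.018 cmH2O.
C = Vt / 6.018 = 395 / 6.018 = 65.636 mL/cmH2O.

65.6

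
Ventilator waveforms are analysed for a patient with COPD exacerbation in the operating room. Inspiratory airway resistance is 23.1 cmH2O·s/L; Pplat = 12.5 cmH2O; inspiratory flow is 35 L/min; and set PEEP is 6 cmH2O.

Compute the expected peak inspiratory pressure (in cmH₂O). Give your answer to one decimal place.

Flow: 35 L/min ÷ 60 = 0.5833 L/s.
PIP = Pplat + Raw × flow = 12.5 + 23.1 × 0.5833 = 12.5 + 13.474 = 25.974 cmH2O.

26.0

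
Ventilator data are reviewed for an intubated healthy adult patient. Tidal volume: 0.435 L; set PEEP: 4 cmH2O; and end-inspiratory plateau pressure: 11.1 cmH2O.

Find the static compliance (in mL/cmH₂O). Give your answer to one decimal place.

61.3

Cstat = Vt / (Pplat − PEEP) = 435 / (11.1 − 4) = 435 / 7.1 = 61.268 mL/cmH2O.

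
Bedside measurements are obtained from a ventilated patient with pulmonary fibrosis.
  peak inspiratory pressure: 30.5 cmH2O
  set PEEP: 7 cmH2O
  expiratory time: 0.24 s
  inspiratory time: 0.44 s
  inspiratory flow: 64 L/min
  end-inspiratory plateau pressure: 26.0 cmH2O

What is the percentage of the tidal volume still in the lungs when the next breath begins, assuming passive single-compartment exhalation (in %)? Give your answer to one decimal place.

10.0

Flow: 64 L/min ÷ 60 = 1.0667 L/s.
Vt = flow × Ti = 1.0667 L/s × 0.44 s × 1000 mL/L = 469.35 mL.
R = (PIP − Pplat)/V̇ = (30.5 − 26.0) / 1.0667 = 4.5/1.0667 = 4.219 cmH2O·s/L.
C = Vt/(Pplat − PEEP) = 469.35 / (26.0 − 7) = 469.35/19.0 = 24.703 mL/cmH2O.
τ = R × C = 4.219 × 0.0247 L/cmH2O = 0.1042 s.
Fraction remaining at end-expiration = e^(−Te/τ) = e^(−0.24/0.1042) = 0.09993 → 9.993%.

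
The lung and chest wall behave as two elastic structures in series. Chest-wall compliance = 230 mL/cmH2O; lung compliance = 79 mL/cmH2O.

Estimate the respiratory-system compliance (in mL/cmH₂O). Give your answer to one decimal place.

Lung and chest wall are elastances in series: 1/Crs = 1/CL + 1/Ccw.
1/Crs = 1/79 + 1/230 = 0.01701.
Crs = 58.789 mL/cmH2O.

58.8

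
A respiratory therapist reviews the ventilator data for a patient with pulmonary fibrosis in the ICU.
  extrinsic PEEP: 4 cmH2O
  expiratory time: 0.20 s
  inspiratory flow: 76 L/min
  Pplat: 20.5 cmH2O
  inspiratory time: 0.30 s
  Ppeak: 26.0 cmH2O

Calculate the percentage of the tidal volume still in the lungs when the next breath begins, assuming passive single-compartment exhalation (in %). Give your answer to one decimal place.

13.5

Flow: 76 L/min ÷ 60 = 1.2667 L/s.
Vt = flow × Ti = 1.2667 L/s × 0.30 s × 1000 mL/L = 380.01 mL.
R = (PIP − Pplat)/V̇ = (26.0 − 20.5) / 1.2667 = 5.5/1.2667 = 4.342 cmH2O·s/L.
C = Vt/(Pplat − PEEP) = 380.01 / (20.5 − 4) = 380.01/16.5 = 23.031 mL/cmH2O.
τ = R × C = 4.342 × 0.02303 L/cmH2O = 0.1 s.
Fraction remaining at end-expiration = e^(−Te/τ) = e^(−0.20/0.1) = 0.1353 → 13.53%.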